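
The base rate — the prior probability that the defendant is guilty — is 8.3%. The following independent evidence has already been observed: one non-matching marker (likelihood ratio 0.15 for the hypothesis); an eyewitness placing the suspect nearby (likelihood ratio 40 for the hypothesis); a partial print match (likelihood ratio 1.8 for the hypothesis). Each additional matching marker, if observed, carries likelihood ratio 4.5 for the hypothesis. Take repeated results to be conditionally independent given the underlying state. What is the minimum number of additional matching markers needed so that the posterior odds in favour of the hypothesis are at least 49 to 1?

Prior odds = 0.083/0.917 = 83/917.
Combined Bayes factor of the evidence already in hand = 0.15 × 40 × 1.8 = 10.8.
Odds after that evidence = (83/917) × 10.8 = 4482/4585.
Target odds = 49.
Need 4.5ⁿ ≥ 49 ÷ (4482/4585) = 224665/4482.
4.5² = 20.25 falls short of 224665/4482 but 4.5³ = 91.125 reaches it, so n = 3.

3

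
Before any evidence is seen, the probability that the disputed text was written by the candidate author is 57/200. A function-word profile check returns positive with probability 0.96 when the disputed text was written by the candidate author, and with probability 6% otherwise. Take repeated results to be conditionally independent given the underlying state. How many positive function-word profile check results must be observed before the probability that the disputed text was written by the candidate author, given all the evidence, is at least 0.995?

3

Prior odds = 0.285/0.715 = 57/143.
Likelihood ratio of a positive result = 0.96/0.06 = 16.
Target posterior odds = 0.995/0.005 = 199.
Need (57/143) × 16ⁿ ≥ 199, i.e. 16ⁿ ≥ 28457/57.
16² = 256 falls short of 28457/57 but 16³ = 4096 reaches it, so n = 3.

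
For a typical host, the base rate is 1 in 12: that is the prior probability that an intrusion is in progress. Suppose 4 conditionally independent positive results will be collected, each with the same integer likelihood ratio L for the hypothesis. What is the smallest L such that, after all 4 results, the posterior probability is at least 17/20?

3

Prior odds = (1/12)/(11/12) = 1/11.
Target odds = 0.85/0.15 = 17/3.
Need L⁴ ≥ 17/3 ÷ (1/11) = 187/3.
2⁴ = 16 < 187/3 ≤ 81 = 3⁴, so L = 3.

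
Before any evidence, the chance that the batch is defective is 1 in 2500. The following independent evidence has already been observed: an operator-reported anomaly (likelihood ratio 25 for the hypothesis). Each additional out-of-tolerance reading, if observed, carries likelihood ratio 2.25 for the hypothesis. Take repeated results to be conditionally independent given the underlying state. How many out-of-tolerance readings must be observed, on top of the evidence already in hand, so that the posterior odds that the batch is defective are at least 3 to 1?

8

Prior odds = 0.0004/0.9996 = 1/2499.
Bayes factor of the evidence already in hand = 25.
Odds after that evidence = (1/2499) × 25 = 25/2499.
Target odds = 3.
Need 2.25ⁿ ≥ 3 ÷ (25/2499) = 299.88.
2.25⁷ = 4782969/16384 falls short of 299.88 but 2.25⁸ = 43046721/65536 reaches it, so n = 8.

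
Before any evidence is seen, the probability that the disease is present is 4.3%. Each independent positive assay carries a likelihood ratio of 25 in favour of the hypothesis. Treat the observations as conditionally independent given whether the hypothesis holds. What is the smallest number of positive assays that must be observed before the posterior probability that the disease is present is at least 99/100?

3

Prior odds: 0.043 ÷ 0.957 = 43/957.
Likelihood ratio per positive assay = 25.
Target odds: 0.99 ÷ 0.01 = 99.
Need (43/957) × 25ⁿ ≥ 99, i.e. 25ⁿ ≥ 94743/43.
25² = 625 falls short of 94743/43 but 25³ = 15625 reaches it, so n = 3.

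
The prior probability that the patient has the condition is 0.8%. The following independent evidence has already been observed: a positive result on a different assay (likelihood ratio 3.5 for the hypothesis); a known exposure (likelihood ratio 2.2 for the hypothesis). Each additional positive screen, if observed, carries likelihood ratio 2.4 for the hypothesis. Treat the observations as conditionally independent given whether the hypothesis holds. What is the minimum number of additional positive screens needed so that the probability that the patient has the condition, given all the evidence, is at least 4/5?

Prior odds = 0.008/0.992 = 1/124.
Combined Bayes factor of the evidence already in hand = 3.5 × 2.2 = 7.7.
Odds after that evidence = (1/124) × 7.7 = 77/1240.
Target odds = 0.8/0.2 = 4.
Need 2.4ⁿ ≥ 4 ÷ (77/1240) = 4960/77.
2.4⁴ = 33.1776 falls short of 4960/77 but 2.4⁵ = 79.62624 reaches it, so n = 5.

5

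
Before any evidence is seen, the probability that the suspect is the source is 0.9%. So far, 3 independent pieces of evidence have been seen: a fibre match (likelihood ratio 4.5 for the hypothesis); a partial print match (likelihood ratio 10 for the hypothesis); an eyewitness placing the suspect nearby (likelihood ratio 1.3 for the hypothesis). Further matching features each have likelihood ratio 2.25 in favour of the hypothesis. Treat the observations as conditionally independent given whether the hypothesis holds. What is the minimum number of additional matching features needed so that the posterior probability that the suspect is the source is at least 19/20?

5

Prior odds = 0.009/0.991 = 9/991.
Combined Bayes factor of the evidence already in hand = 4.5 × 10 × 1.3 = 58.5.
Odds after that evidence = (9/991) × 58.5 = 1053/1982.
Target odds = 0.95/0.05 = 19.
Need 2.25ⁿ ≥ 19 ÷ (1053/1982) = 37658/1053.
2.25⁴ = 25.62890625 falls short of 37658/1053 but 2.25⁵ = 59049/1024 reaches it, so n = 5.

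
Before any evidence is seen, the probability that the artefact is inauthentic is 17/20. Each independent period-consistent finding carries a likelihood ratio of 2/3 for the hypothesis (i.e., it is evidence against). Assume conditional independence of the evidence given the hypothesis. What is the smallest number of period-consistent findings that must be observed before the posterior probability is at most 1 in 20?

Prior odds: 0.85 ÷ 0.15 = 17/3.
Likelihood ratio per period-consistent finding = 2/3.
Target posterior odds = 0.05/0.95 = 1/19.
Require (2/3)ⁿ ≤ 1/19 ÷ (17/3) = 3/323.
(2/3)¹¹ = 2048/177147 is still above 3/323 but (2/3)¹² = 4096/531441 is at or below it, so n = 12.

12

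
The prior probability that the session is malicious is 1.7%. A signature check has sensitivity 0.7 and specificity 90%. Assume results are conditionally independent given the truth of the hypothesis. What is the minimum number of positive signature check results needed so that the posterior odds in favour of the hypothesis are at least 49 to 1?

5

Prior odds: 0.017 ÷ 0.983 = 17/983.
False-positive rate = 1 − 0.9 = 0.1; likelihood ratio of a positive = 0.7/0.1 = 7.
Target odds = 49.
Require 7ⁿ ≥ 49 ÷ (17/983) = 48167/17.
7⁴ = 2401 falls short of 48167/17 but 7⁵ = 16807 reaches it, so n = 5.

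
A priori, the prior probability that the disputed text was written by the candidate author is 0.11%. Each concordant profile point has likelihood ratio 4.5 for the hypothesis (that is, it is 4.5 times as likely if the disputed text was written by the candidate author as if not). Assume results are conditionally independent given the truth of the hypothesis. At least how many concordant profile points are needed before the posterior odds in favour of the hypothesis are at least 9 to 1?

6

Prior odds: 0.0011 ÷ 0.9989 = 11/9989.
Likelihood ratio per concordant profile point = 4.5.
Target odds = 9.
Need (11/9989) × 4.5ⁿ ≥ 9, i.e. 4.5ⁿ ≥ 89901/11.
4.5⁵ = 1845.28125 falls short of 89901/11 but 4.5⁶ = 8303.765625 reaches it, so n = 6.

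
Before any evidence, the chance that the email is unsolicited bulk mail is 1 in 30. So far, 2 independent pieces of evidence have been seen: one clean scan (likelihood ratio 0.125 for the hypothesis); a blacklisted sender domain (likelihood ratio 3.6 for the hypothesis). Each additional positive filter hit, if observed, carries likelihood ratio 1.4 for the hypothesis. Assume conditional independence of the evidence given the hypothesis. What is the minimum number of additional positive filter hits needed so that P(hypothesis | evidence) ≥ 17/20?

Prior odds = (1/30)/(29/30) = 1/29.
Combined Bayes factor of the evidence already in hand = 0.125 × 3.6 = 0.45.
Odds after that evidence = (1/29) × 0.45 = 9/580.
Target odds = 0.85/0.15 = 17/3.
Need 1.4ⁿ ≥ 17/3 ÷ (9/580) = 9860/27.
1.4¹⁷ ≈304.913 falls short of 9860/27 but 1.4¹⁸ ≈426.879 reaches it, so n = 18.

18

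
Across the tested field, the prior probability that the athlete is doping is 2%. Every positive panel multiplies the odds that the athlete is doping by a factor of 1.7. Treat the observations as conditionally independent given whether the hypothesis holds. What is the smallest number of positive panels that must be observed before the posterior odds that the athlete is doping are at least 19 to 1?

Prior odds: 0.02 ÷ 0.98 = 1/49.
Likelihood ratio per positive panel = 1.7.
Target odds = 19.
Require 1.7ⁿ ≥ 19 ÷ (1/49) = 931.
1.7¹² ≈582.622 falls short of 931 but 1.7¹³ ≈990.458 reaches it, so n = 13.

13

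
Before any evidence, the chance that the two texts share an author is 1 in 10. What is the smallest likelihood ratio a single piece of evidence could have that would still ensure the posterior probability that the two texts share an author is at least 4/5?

Prior odds = 0.1/0.9 = 1/9.
Target odds = 0.8/0.2 = 4.
Required Bayes factor = 4 ÷ (1/9) = 36.

36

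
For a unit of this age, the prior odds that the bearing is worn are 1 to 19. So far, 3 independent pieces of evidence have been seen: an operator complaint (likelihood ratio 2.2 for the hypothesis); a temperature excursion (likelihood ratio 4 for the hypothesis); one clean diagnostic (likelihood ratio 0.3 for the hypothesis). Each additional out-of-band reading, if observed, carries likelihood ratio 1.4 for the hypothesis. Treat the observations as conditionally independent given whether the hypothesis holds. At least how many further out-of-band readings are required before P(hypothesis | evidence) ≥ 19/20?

Prior odds = 1/19.
Combined Bayes factor of the evidence already in hand = 2.2 × 4 × 0.3 = 2.64.
Odds after that evidence = (1/19) × 2.64 = 66/475.
Target odds = 0.95/0.05 = 19.
Need 1.4ⁿ ≥ 19 ÷ (66/475) = 9025/66.
1.4¹⁴ ≈111.12 falls short of 9025/66 but 1.4¹⁵ ≈155.568 reaches it, so n = 15.

15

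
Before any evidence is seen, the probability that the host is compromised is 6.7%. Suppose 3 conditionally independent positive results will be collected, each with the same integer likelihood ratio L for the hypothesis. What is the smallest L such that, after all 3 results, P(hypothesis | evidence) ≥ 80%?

Prior odds = 0.067/0.933 = 67/933.
Target odds = 0.8/0.2 = 4.
Need L³ ≥ 4 ÷ (67/933) = 3732/67.
3³ = 27 < 3732/67 ≤ 64 = 4³, so L = 4.

4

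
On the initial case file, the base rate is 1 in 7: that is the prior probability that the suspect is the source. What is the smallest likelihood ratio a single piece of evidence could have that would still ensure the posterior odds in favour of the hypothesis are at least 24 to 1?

Prior odds = (1/7)/(6/7) = 1/6.
Target odds = 24.
Required Bayes factor = 24 ÷ (1/6) = 144.

144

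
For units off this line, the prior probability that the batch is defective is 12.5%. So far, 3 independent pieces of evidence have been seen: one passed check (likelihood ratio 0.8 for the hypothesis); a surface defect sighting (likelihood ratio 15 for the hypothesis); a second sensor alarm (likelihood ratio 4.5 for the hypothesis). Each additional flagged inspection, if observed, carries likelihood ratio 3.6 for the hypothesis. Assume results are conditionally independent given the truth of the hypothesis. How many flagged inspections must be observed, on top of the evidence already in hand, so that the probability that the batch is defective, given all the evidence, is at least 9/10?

1

Prior odds = 0.125/0.875 = 1/7.
Combined Bayes factor of the evidence already in hand = 0.8 × 15 × 4.5 = 54.
Odds after that evidence = (1/7) × 54 = 54/7.
Target odds = 0.9/0.1 = 9.
Need 3.6ⁿ ≥ 9 ÷ (54/7) = 7/6.
3.6¹ = 3.6, which meets the required 7/6; so n = 1.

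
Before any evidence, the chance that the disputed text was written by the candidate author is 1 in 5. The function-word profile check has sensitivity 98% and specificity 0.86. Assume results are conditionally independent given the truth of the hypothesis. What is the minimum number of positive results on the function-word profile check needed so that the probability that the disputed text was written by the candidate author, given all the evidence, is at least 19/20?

Prior odds = 0.2/0.8 = 0.25.
False-positive rate = 1 − 0.86 = 0.14; likelihood ratio of a positive = 0.98/0.14 = 7.
Target odds: 0.95 ÷ 0.05 = 19.
Need 0.25 × 7ⁿ ≥ 19, i.e. 7ⁿ ≥ 76.
7² = 49 falls short of 76 but 7³ = 343 reaches it, so n = 3.

3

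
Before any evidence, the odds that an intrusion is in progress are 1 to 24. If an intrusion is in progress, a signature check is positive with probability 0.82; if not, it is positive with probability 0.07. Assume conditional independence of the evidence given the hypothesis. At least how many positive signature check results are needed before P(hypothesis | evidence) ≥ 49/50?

Prior odds = 1/24.
Likelihood ratio of a positive = 0.82/0.07 = 82/7.
Target posterior odds = 0.98/0.02 = 49.
Need (1/24) × (82/7)ⁿ ≥ 49, i.e. (82/7)ⁿ ≥ 1176.
(82/7)² = 6724/49 falls short of 1176 but (82/7)³ = 551368/343 reaches it, so n = 3.

3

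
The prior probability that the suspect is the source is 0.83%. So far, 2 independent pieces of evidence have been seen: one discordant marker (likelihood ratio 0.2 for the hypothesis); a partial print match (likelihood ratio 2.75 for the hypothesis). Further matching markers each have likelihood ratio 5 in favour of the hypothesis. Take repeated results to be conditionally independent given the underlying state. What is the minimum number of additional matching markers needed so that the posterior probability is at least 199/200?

Prior odds = 0.0083/0.9917 = 83/9917.
Combined Bayes factor of the evidence already in hand = 0.2 × 2.75 = 0.55.
Odds after that evidence = (83/9917) × 0.55 = 913/198340.
Target odds = 0.995/0.005 = 199.
Need 5ⁿ ≥ 199 ÷ (913/198340) = 39469660/913.
5⁶ = 15625 falls short of 39469660/913 but 5⁷ = 78125 reaches it, so n = 7.

7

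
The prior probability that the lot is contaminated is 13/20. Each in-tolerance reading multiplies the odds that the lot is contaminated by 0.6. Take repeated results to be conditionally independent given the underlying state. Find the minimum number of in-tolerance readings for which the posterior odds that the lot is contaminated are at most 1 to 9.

Prior odds: 0.65 ÷ 0.35 = 13/7.
Likelihood ratio per in-tolerance reading = 0.6.
Target odds = 1/9.
Require 0.6ⁿ ≤ 1/9 ÷ (13/7) = 7/117.
0.6⁵ = 0.07776 is still above 7/117 but 0.6⁶ = 729/15625 is at or below it, so n = 6.

6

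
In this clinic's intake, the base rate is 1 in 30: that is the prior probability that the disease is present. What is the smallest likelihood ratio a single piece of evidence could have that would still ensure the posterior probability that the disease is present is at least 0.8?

Prior odds = (1/30)/(29/30) = 1/29.
Target odds = 0.8/0.2 = 4.
Required Bayes factor = 4 ÷ (1/29) = 116.

116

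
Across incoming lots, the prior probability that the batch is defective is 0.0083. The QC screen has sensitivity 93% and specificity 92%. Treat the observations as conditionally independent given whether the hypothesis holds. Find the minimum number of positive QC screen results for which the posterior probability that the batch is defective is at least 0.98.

Prior odds: 0.0083 ÷ 0.9917 = 83/9917.
False-positive rate = 1 − 0.92 = 0.08; likelihood ratio of a positive = 0.93/0.08 = 11.625.
Target posterior odds = 0.98/0.02 = 49.
Need (83/9917) × 11.625ⁿ ≥ 49, i.e. 11.625ⁿ ≥ 485933/83.
11.625³ = 804357/512 falls short of 485933/83 but 11.625⁴ = 74805201/4096 reaches it, so n = 4.

4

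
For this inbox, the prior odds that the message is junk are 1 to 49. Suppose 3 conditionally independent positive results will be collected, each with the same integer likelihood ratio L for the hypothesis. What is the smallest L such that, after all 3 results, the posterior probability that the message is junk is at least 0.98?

14

Prior odds = 1/49.
Target odds = 0.98/0.02 = 49.
Need L³ ≥ 49 ÷ (1/49) = 2401.
13³ = 2197 < 2401 ≤ 2744 = 14³, so L = 14.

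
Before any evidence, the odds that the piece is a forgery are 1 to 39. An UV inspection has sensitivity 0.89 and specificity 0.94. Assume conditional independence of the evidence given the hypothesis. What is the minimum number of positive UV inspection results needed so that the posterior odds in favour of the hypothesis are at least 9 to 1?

Prior odds = 1/39.
False-positive rate = 1 − 0.94 = 0.06; likelihood ratio of a positive = 0.89/0.06 = 89/6.
Target odds = 9.
Need (1/39) × (89/6)ⁿ ≥ 9, i.e. (89/6)ⁿ ≥ 351.
(89/6)² = 7921/36 falls short of 351 but (89/6)³ = 704969/216 reaches it, so n = 3.

3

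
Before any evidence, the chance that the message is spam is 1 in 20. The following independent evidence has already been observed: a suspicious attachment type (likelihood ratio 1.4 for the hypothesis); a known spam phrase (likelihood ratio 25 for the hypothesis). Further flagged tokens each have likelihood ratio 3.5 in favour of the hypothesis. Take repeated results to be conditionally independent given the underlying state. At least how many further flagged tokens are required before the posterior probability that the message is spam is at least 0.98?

3

Prior odds = 0.05/0.95 = 1/19.
Combined Bayes factor of the evidence already in hand = 1.4 × 25 = 35.
Odds after that evidence = (1/19) × 35 = 35/19.
Target odds = 0.98/0.02 = 49.
Need 3.5ⁿ ≥ 49 ÷ (35/19) = 26.6.
3.5² = 12.25 falls short of 26.6 but 3.5³ = 42.875 reaches it, so n = 3.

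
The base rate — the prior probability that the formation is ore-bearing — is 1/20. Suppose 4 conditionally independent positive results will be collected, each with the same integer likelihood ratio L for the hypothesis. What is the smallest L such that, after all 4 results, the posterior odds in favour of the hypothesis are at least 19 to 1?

5

Prior odds = 0.05/0.95 = 1/19.
Target odds = 19.
Need L⁴ ≥ 19 ÷ (1/19) = 361.
4⁴ = 256 < 361 ≤ 625 = 5⁴, so L = 5.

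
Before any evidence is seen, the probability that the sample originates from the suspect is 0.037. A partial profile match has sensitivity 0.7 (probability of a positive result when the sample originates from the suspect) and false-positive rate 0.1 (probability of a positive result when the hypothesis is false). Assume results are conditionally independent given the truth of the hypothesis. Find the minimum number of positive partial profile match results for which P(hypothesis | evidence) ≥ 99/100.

Prior odds: 0.037 ÷ 0.963 = 37/963.
Likelihood ratio of a positive result = 0.7/0.1 = 7.
Target odds: 0.99 ÷ 0.01 = 99.
Need (37/963) × 7ⁿ ≥ 99, i.e. 7ⁿ ≥ 95337/37.
7⁴ = 2401 falls short of 95337/37 but 7⁵ = 16807 reaches it, so n = 5.

5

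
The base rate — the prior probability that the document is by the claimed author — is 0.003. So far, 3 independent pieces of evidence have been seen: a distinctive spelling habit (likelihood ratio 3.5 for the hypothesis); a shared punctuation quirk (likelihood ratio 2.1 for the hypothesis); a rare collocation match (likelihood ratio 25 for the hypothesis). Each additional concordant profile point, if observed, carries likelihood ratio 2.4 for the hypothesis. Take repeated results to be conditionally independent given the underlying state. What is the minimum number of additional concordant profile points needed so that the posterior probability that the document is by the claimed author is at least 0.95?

5

Prior odds = 0.003/0.997 = 3/997.
Combined Bayes factor of the evidence already in hand = 3.5 × 2.1 × 25 = 183.75.
Odds after that evidence = (3/997) × 183.75 = 2205/3988.
Target odds = 0.95/0.05 = 19.
Need 2.4ⁿ ≥ 19 ÷ (2205/3988) = 75772/2205.
2.4⁴ = 33.1776 falls short of 75772/2205 but 2.4⁵ = 79.62624 reaches it, so n = 5.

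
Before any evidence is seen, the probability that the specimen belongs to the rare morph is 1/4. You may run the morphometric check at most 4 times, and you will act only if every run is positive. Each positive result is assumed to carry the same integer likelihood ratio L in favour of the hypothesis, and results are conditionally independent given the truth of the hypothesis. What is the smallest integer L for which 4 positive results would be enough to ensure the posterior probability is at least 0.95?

3

Prior odds = 0.25/0.75 = 1/3.
Target odds = 0.95/0.05 = 19.
Need L⁴ ≥ 19 ÷ (1/3) = 57.
2⁴ = 16 < 57 ≤ 81 = 3⁴, so L = 3.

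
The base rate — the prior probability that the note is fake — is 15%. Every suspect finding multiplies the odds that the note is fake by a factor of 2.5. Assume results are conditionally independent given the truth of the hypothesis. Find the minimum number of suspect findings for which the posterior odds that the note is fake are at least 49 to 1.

Prior odds = 0.15/0.85 = 3/17.
Likelihood ratio per suspect finding = 2.5.
Target odds = 49.
Need (3/17) × 2.5ⁿ ≥ 49, i.e. 2.5ⁿ ≥ 833/3.
2.5⁶ = 244.140625 falls short of 833/3 but 2.5⁷ = 610.3515625 reaches it, so n = 7.

7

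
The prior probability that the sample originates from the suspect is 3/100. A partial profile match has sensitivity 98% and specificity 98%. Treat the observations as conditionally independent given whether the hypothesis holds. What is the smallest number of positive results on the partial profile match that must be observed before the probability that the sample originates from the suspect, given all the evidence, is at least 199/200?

Prior odds = 0.03/0.97 = 3/97.
False-positive rate = 1 − 0.98 = 0.02; likelihood ratio of a positive = 0.98/0.02 = 49.
Target odds: 0.995 ÷ 0.005 = 199.
Require 49ⁿ ≥ 199 ÷ (3/97) = 19303/3.
49² = 2401 falls short of 19303/3 but 49³ = 117649 reaches it, so n = 3.

3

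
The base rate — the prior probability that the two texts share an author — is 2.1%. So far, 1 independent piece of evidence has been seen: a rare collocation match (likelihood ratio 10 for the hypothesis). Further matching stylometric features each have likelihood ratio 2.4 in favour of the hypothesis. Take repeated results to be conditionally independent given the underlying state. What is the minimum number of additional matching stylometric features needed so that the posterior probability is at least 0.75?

Prior odds = 0.021/0.979 = 21/979.
Bayes factor of the evidence already in hand = 10.
Odds after that evidence = (21/979) × 10 = 210/979.
Target odds = 0.75/0.25 = 3.
Need 2.4ⁿ ≥ 3 ÷ (210/979) = 979/70.
2.4³ = 13.824 falls short of 979/70 but 2.4⁴ = 33.1776 reaches it, so n = 4.

4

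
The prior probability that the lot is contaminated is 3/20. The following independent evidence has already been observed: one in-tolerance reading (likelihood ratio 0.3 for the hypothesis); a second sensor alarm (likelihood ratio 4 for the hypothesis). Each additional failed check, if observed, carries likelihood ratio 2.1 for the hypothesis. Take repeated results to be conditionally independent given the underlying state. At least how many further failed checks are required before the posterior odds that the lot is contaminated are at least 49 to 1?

8

Prior odds = 0.15/0.85 = 3/17.
Combined Bayes factor of the evidence already in hand = 0.3 × 4 = 1.2.
Odds after that evidence = (3/17) × 1.2 = 18/85.
Target odds = 49.
Need 2.1ⁿ ≥ 49 ÷ (18/85) = 4165/18.
2.1⁷ ≈180.109 falls short of 4165/18 but 2.1⁸ ≈378.229 reaches it, so n = 8.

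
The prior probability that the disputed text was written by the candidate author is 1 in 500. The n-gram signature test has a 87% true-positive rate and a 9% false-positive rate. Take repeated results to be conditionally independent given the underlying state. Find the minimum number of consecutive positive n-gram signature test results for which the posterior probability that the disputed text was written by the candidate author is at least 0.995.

6

Prior odds = 0.002/0.998 = 1/499.
Likelihood ratio of a positive result = 0.87/0.09 = 29/3.
Target odds: 0.995 ÷ 0.005 = 199.
Need (1/499) × (29/3)ⁿ ≥ 199, i.e. (29/3)ⁿ ≥ 99301.
(29/3)⁵ = 20511149/243 falls short of 99301 but (29/3)⁶ = 594823321/729 reaches it, so n = 6.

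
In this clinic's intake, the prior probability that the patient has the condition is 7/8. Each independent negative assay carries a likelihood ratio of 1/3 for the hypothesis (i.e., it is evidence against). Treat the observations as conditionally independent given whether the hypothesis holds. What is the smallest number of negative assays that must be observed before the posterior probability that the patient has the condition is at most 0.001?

9

Prior odds: 0.875 ÷ 0.125 = 7.
Likelihood ratio per negative assay = 1/3.
Target odds: 0.001 ÷ 0.999 = 1/999.
Need 7 × (1/3)ⁿ ≤ 1/999, i.e. (1/3)ⁿ ≤ 1/6993.
(1/3)⁸ = 1/6561 is still above 1/6993 but (1/3)⁹ = 1/19683 is at or below it, so n = 9.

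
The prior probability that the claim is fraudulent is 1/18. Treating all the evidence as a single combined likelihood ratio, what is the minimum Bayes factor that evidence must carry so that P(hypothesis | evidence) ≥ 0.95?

Prior odds = (1/18)/(17/18) = 1/17.
Target odds = 0.95/0.05 = 19.
Required Bayes factor = 19 ÷ (1/17) = 323.

323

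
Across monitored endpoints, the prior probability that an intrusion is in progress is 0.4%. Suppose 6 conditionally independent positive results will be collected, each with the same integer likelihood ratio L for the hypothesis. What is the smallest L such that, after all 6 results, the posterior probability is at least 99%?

6

Prior odds = 0.004/0.996 = 1/249.
Target odds = 0.99/0.01 = 99.
Need L⁶ ≥ 99 ÷ (1/249) = 24651.
5⁶ = 15625 < 24651 ≤ 46656 = 6⁶, so L = 6.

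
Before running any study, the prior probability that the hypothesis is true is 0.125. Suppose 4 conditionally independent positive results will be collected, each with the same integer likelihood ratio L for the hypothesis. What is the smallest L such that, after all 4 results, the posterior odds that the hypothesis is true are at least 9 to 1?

3

Prior odds = 0.125/0.875 = 1/7.
Target odds = 9.
Need L⁴ ≥ 9 ÷ (1/7) = 63.
2⁴ = 16 < 63 ≤ 81 = 3⁴, so L = 3.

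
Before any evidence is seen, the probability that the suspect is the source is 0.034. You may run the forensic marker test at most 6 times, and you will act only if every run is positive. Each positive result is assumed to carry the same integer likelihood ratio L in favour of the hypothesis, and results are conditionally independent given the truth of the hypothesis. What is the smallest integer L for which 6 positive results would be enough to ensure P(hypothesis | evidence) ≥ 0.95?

Prior odds = 0.034/0.966 = 17/483.
Target odds = 0.95/0.05 = 19.
Need L⁶ ≥ 19 ÷ (17/483) = 9177/17.
2⁶ = 64 < 9177/17 ≤ 729 = 3⁶, so L = 3.

3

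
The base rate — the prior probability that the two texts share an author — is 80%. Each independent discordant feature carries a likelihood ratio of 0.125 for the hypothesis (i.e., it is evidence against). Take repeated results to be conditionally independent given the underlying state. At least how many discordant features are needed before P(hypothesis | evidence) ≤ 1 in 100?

3

Prior odds = 0.8/0.2 = 4.
Likelihood ratio per discordant feature = 0.125.
Target posterior odds = 0.01/0.99 = 1/99.
Require 0.125ⁿ ≤ 1/99 ÷ 4 = 1/396.
0.125² = 0.015625 is still above 1/396 but 0.125³ = 0.001953125 is at or below it, so n = 3.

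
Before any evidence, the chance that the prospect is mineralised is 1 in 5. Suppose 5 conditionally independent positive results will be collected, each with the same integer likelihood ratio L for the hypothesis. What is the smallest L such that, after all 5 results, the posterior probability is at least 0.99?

Prior odds = 0.2/0.8 = 0.25.
Target odds = 0.99/0.01 = 99.
Need L⁵ ≥ 99 ÷ 0.25 = 396.
3⁵ = 243 < 396 ≤ 1024 = 4⁵, so L = 4.

4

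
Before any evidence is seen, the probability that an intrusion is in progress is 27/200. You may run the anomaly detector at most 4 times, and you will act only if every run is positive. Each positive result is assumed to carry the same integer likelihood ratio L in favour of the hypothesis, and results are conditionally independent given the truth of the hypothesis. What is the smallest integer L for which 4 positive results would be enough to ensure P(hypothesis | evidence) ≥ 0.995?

Prior odds = 0.135/0.865 = 27/173.
Target odds = 0.995/0.005 = 199.
Need L⁴ ≥ 199 ÷ (27/173) = 34427/27.
5⁴ = 625 < 34427/27 ≤ 1296 = 6⁴, so L = 6.

6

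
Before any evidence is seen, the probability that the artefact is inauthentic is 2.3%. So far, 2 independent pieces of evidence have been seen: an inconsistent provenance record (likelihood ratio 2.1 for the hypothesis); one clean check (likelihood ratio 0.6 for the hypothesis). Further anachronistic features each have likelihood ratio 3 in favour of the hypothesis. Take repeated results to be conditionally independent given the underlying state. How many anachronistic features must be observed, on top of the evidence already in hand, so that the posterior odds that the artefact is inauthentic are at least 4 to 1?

5

Prior odds = 0.023/0.977 = 23/977.
Combined Bayes factor of the evidence already in hand = 2.1 × 0.6 = 1.26.
Odds after that evidence = (23/977) × 1.26 = 1449/48850.
Target odds = 4.
Need 3ⁿ ≥ 4 ÷ (1449/48850) = 195400/1449.
3⁴ = 81 falls short of 195400/1449 but 3⁵ = 243 reaches it, so n = 5.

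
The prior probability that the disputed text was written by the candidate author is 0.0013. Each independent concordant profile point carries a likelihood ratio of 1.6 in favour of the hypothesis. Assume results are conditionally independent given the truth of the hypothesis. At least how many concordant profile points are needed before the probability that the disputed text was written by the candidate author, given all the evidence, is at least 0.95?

21

Prior odds = 0.0013/0.9987 = 13/9987.
Likelihood ratio per concordant profile point = 1.6.
Target posterior odds = 0.95/0.05 = 19.
Need (13/9987) × 1.6ⁿ ≥ 19, i.e. 1.6ⁿ ≥ 189753/13.
1.6²⁰ ≈12089.3 falls short of 189753/13 but 1.6²¹ ≈19342.8 reaches it, so n = 21.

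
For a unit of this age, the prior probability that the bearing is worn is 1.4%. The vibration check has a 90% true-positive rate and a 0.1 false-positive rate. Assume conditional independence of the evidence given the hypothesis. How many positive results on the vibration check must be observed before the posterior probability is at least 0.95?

4

Prior odds: 0.014 ÷ 0.986 = 7/493.
Likelihood ratio of a positive result = 0.9/0.1 = 9.
Target posterior odds = 0.95/0.05 = 19.
Need (7/493) × 9ⁿ ≥ 19, i.e. 9ⁿ ≥ 9367/7.
9³ = 729 falls short of 9367/7 but 9⁴ = 6561 reaches it, so n = 4.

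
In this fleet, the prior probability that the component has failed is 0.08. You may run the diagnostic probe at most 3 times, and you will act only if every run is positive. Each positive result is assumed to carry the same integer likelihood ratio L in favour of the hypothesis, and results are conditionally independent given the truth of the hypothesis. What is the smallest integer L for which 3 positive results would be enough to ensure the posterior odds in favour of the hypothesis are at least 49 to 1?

Prior odds = 0.08/0.92 = 2/23.
Target odds = 49.
Need L³ ≥ 49 ÷ (2/23) = 563.5.
8³ = 512 < 563.5 ≤ 729 = 9³, so L = 9.

9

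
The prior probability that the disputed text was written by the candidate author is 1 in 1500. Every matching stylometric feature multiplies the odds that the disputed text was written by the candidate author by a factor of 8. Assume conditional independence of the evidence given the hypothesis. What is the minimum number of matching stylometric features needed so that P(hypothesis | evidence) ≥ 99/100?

Prior odds: (1/1500) ÷ (1499/1500) = 1/1499.
Likelihood ratio per matching stylometric feature = 8.
Target odds: 0.99 ÷ 0.01 = 99.
Need (1/1499) × 8ⁿ ≥ 99, i.e. 8ⁿ ≥ 148401.
8⁵ = 32768 falls short of 148401 but 8⁶ = 262144 reaches it, so n = 6.

6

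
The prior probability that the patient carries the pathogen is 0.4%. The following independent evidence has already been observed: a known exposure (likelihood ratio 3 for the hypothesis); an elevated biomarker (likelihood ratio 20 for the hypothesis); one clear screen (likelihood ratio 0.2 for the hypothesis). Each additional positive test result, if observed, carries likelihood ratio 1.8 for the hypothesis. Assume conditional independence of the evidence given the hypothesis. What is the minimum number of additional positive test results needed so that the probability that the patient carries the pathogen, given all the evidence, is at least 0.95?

11

Prior odds = 0.004/0.996 = 1/249.
Combined Bayes factor of the evidence already in hand = 3 × 20 × 0.2 = 12.
Odds after that evidence = (1/249) × 12 = 4/83.
Target odds = 0.95/0.05 = 19.
Need 1.8ⁿ ≥ 19 ÷ (4/83) = 394.25.
1.8¹⁰ ≈357.047 falls short of 394.25 but 1.8¹¹ ≈642.684 reaches it, so n = 11.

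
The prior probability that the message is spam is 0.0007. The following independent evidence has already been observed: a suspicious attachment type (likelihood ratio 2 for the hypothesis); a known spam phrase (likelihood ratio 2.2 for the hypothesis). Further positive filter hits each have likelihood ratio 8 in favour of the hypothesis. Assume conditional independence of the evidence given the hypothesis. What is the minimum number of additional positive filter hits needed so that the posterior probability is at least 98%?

Prior odds = 0.0007/0.9993 = 7/9993.
Combined Bayes factor of the evidence already in hand = 2 × 2.2 = 4.4.
Odds after that evidence = (7/9993) × 4.4 = 154/49965.
Target odds = 0.98/0.02 = 49.
Need 8ⁿ ≥ 49 ÷ (154/49965) = 349755/22.
8⁴ = 4096 falls short of 349755/22 but 8⁵ = 32768 reaches it, so n = 5.

5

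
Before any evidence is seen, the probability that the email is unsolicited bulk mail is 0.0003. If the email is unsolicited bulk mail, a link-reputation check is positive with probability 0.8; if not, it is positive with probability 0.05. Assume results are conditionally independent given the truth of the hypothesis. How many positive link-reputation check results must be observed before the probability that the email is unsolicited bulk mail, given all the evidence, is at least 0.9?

4

Prior odds = 0.0003/0.9997 = 3/9997.
Likelihood ratio of a positive = 0.8/0.05 = 16.
Target odds: 0.9 ÷ 0.1 = 9.
Require 16ⁿ ≥ 9 ÷ (3/9997) = 29991.
16³ = 4096 falls short of 29991 but 16⁴ = 65536 reaches it, so n = 4.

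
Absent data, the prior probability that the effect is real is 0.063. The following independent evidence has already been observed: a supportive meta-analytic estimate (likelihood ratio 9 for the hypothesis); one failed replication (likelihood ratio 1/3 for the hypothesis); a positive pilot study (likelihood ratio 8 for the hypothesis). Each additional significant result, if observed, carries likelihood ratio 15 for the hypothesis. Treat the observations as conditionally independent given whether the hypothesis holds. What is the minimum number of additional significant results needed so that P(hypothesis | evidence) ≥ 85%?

Prior odds = 0.063/0.937 = 63/937.
Combined Bayes factor of the evidence already in hand = 9 × (1/3) × 8 = 24.
Odds after that evidence = (63/937) × 24 = 1512/937.
Target odds = 0.85/0.15 = 17/3.
Need 15ⁿ ≥ 17/3 ÷ (1512/937) = 15929/4536.
15¹ = 15, which meets the required 15929/4536; so n = 1.

1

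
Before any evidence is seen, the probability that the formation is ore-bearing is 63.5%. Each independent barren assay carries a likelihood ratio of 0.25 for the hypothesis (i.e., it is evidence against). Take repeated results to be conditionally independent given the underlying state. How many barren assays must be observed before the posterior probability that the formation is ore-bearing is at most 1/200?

5

Prior odds: 0.635 ÷ 0.365 = 127/73.
Likelihood ratio per barren assay = 0.25.
Target posterior odds = 0.005/0.995 = 1/199.
Need (127/73) × 0.25ⁿ ≤ 1/199, i.e. 0.25ⁿ ≤ 73/25273.
0.25⁴ = 0.00390625 is still above 73/25273 but 0.25⁵ = 1/1024 is at or below it, so n = 5.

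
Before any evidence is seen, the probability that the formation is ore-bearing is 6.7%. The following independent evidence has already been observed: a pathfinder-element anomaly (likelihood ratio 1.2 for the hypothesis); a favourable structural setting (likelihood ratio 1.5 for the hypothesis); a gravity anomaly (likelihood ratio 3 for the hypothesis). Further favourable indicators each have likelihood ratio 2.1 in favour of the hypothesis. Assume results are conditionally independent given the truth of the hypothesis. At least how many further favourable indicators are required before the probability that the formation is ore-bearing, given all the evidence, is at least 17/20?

Prior odds = 0.067/0.933 = 67/933.
Combined Bayes factor of the evidence already in hand = 1.2 × 1.5 × 3 = 5.4.
Odds after that evidence = (67/933) × 5.4 = 603/1555.
Target odds = 0.85/0.15 = 17/3.
Need 2.1ⁿ ≥ 17/3 ÷ (603/1555) = 26435/1809.
2.1³ = 9.261 falls short of 26435/1809 but 2.1⁴ = 19.4481 reaches it, so n = 4.

4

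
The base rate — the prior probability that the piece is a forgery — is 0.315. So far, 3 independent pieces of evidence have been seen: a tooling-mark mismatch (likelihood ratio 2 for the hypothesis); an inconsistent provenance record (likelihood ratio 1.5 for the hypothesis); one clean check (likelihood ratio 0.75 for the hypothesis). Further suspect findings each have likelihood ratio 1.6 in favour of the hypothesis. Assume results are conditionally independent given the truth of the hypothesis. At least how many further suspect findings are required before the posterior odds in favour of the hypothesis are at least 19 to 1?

Prior odds = 0.315/0.685 = 63/137.
Combined Bayes factor of the evidence already in hand = 2 × 1.5 × 0.75 = 2.25.
Odds after that evidence = (63/137) × 2.25 = 567/548.
Target odds = 19.
Need 1.6ⁿ ≥ 19 ÷ (567/548) = 10412/567.
1.6⁶ = 262144/15625 falls short of 10412/567 but 1.6⁷ = 2097152/78125 reaches it, so n = 7.

7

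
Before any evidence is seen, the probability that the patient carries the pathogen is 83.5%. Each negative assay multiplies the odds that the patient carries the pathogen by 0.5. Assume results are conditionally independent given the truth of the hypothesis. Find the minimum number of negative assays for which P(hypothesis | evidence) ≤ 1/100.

9

Prior odds = 0.835/0.165 = 167/33.
Likelihood ratio per negative assay = 0.5.
Target odds: 0.01 ÷ 0.99 = 1/99.
Require 0.5ⁿ ≤ 1/99 ÷ (167/33) = 1/501.
0.5⁸ = 0.00390625 is still above 1/501 but 0.5⁹ = 0.001953125 is at or below it, so n = 9.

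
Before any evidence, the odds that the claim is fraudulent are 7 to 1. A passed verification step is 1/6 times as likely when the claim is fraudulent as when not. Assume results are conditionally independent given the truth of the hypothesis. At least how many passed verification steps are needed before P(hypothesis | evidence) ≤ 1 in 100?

4

Prior odds = 7.
Likelihood ratio per passed verification step = 1/6.
Target odds: 0.01 ÷ 0.99 = 1/99.
Need 7 × (1/6)ⁿ ≤ 1/99, i.e. (1/6)ⁿ ≤ 1/693.
(1/6)³ = 1/216 is still above 1/693 but (1/6)⁴ = 1/1296 is at or below it, so n = 4.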